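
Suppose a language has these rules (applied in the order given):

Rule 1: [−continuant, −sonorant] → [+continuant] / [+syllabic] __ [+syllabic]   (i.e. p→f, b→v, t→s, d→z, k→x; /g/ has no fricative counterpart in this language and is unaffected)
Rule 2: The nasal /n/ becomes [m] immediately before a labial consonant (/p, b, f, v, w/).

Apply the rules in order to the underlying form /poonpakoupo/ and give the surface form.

Rule 1 (intervocalic spirantization): /k/ is a stop between vowels /a/ and /o/, so it spirantizes to the fricative [x]. /p/ is a stop between vowels /u/ and /o/, so it spirantizes to the fricative [f]. /poonpakoupo/ → poonpaxoufo.
Rule 2 (nasal place assimilation): /n/ precedes the labial consonant /p/, so it assimilates in place to [m]. /poonpaxoufo/ → poompaxoufo.

poompaxoufo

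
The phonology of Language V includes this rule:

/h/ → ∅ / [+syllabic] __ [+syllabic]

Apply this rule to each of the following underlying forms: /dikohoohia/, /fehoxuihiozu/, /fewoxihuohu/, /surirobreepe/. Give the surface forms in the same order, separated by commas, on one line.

/dikohoohia/: /h/ occurs between vowels /o/ and /o/, so it deletes. /h/ occurs between vowels /o/ and /i/, so it deletes. → [dikoooia].
/fehoxuihiozu/: /h/ occurs between vowels /e/ and /o/, so it deletes. /h/ occurs between vowels /i/ and /i/, so it deletes. → [feoxuiiozu].
/fewoxihuohu/: /h/ occurs between vowels /i/ and /u/, so it deletes. /h/ occurs between vowels /o/ and /u/, so it deletes. → [fewoxiuou].
/surirobreepe/: the rule's environment is not met; surfaces unchanged as [surirobreepe].

dikoooia, feoxuiiozu, fewoxiuou, surirobreepe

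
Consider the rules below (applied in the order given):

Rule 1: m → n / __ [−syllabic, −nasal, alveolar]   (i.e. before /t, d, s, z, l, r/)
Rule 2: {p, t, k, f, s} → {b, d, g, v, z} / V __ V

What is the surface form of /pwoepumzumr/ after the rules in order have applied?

Rule 1 (nasal place assimilation): /m/ precedes the alveolar consonant /z/, so it assimilates in place to [n]. /m/ precedes the alveolar consonant /r/, so it assimilates in place to [n]. /pwoepumzumr/ → pwoepunzunr.
Rule 2 (intervocalic voicing): /p/ is a voiceless obstruent between vowels /e/ and /u/, so it voices to [b]. /pwoepunzunr/ → pwoebunzunr.

pwoebunzunr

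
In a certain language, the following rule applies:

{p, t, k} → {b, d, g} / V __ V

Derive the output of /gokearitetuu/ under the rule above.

/k/ is a voiceless stop between vowels /o/ and /e/, so it voices to [g].
/t/ is a voiceless stop between vowels /i/ and /e/, so it voices to [d].
/t/ is a voiceless stop between vowels /e/ and /u/, so it voices to [d].
Surface form: [gogearideduu].

gogearideduu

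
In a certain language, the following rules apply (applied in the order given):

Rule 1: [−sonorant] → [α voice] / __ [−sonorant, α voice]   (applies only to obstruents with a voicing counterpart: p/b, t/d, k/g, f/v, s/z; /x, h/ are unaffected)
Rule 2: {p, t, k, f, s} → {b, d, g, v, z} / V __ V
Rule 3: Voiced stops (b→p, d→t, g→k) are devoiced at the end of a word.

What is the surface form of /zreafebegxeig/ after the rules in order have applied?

zreavebekxeik

Rule 1 (regressive voicing assimilation): /g/ precedes the voiceless obstruent /x/, so it devoices to [k] by assimilation. /zreafebegxeig/ → zreafebekxeig.
Rule 2 (intervocalic voicing): /f/ is a voiceless obstruent between vowels /a/ and /e/, so it voices to [v]. /zreafebekxeig/ → zreavebekxeig.
Rule 3 (final devoicing): /g/ is a voiced stop in word-final position, so it devoices to [k]. /zreavebekxeig/ → zreavebekxeik.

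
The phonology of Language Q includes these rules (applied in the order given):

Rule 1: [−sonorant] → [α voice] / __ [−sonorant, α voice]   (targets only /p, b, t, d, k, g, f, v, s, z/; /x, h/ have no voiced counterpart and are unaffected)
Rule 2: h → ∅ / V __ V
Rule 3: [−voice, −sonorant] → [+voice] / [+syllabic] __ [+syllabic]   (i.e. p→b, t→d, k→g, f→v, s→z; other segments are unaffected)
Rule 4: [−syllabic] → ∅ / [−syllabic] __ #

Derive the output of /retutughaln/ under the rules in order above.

Rule 1 (regressive voicing assimilation): /g/ precedes the voiceless obstruent /h/, so it devoices to [k] by assimilation. /retutughaln/ → retutukhaln.
Rule 2 (intervocalic h-deletion): no segment meets the environment; /retutukhaln/ is unchanged.
Rule 3 (intervocalic voicing): /t/ is a voiceless obstruent between vowels /e/ and /u/, so it voices to [d]. /t/ is a voiceless obstruent between vowels /u/ and /u/, so it voices to [d]. /retutukhaln/ → redudukhaln.
Rule 4 (final cluster simplification): /n/ is the second consonant of a word-final cluster /ln/, so it deletes. /redudukhaln/ → redudukhal.

redudukhal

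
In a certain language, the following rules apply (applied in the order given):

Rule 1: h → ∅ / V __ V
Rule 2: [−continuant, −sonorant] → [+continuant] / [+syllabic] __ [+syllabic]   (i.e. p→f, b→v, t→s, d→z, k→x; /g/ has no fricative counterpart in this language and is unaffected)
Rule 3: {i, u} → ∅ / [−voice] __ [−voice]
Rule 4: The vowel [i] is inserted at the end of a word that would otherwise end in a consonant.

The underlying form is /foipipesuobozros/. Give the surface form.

Rule 1 (intervocalic h-deletion): no segment meets the environment; /foipipesuobozros/ is unchanged.
Rule 2 (intervocalic spirantization): /p/ is a stop between vowels /i/ and /i/, so it spirantizes to the fricative [f]. /p/ is a stop between vowels /i/ and /e/, so it spirantizes to the fricative [f]. /b/ is a stop between vowels /o/ and /o/, so it spirantizes to the fricative [v]. /foipipesuobozros/ → foififesuovozros.
Rule 3 (high vowel syncope): /i/ is a high vowel flanked by voiceless consonants /f/ and /f/, so it deletes. /foififesuovozros/ → foiffesuovozros.
Rule 4 (final i-epenthesis): the form ends in the consonant /s/, so [i] is inserted word-finally. /foiffesuovozros/ → foiffesuovozrosi.

foiffesuovozrosi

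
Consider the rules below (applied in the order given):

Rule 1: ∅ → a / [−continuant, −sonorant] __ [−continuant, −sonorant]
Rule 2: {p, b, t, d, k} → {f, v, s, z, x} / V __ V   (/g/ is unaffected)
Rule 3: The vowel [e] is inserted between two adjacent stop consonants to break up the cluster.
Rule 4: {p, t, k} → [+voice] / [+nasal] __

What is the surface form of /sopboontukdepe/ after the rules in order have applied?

sofavoonduxazefe

Rule 1 (stop-cluster a-epenthesis): /p/ and /b/ form a stop–stop cluster, so [a] is inserted between them. /k/ and /d/ form a stop–stop cluster, so [a] is inserted between them. /sopboontukdepe/ → sopaboontukadepe.
Rule 2 (intervocalic spirantization): /p/ is a stop between vowels /o/ and /a/, so it spirantizes to the fricative [f]. /b/ is a stop between vowels /a/ and /o/, so it spirantizes to the fricative [v]. /k/ is a stop between vowels /u/ and /a/, so it spirantizes to the fricative [x]. /d/ is a stop between vowels /a/ and /e/, so it spirantizes to the fricative [z]. /p/ is a stop between vowels /e/ and /e/, so it spirantizes to the fricative [f]. /sopaboontukadepe/ → sofavoontuxazefe.
Rule 3 (stop-cluster e-epenthesis): no segment meets the environment; /sofavoontuxazefe/ is unchanged.
Rule 4 (post-nasal voicing): /t/ is a voiceless stop immediately after the nasal /n/, so it voices to [d]. /sofavoontuxazefe/ → sofavoonduxazefe.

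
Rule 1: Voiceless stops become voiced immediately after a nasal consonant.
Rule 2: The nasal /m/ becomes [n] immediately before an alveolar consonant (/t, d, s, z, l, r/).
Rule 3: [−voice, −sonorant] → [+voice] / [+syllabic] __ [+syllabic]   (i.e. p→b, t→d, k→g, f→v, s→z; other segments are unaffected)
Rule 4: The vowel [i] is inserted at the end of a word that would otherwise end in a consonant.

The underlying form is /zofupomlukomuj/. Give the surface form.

Rule 1 (post-nasal voicing): no segment meets the environment; /zofupomlukomuj/ is unchanged.
Rule 2 (nasal place assimilation): /m/ precedes the alveolar consonant /l/, so it assimilates in place to [n]. /zofupomlukomuj/ → zofuponlukomuj.
Rule 3 (intervocalic voicing): /f/ is a voiceless obstruent between vowels /o/ and /u/, so it voices to [v]. /p/ is a voiceless obstruent between vowels /u/ and /o/, so it voices to [b]. /k/ is a voiceless obstruent between vowels /u/ and /o/, so it voices to [g]. /zofuponlukomuj/ → zovubonlugomuj.
Rule 4 (final i-epenthesis): the form ends in the consonant /j/, so [i] is inserted word-finally. /zovubonlugomuj/ → zovubonlugomuji.

zovubonlugomuji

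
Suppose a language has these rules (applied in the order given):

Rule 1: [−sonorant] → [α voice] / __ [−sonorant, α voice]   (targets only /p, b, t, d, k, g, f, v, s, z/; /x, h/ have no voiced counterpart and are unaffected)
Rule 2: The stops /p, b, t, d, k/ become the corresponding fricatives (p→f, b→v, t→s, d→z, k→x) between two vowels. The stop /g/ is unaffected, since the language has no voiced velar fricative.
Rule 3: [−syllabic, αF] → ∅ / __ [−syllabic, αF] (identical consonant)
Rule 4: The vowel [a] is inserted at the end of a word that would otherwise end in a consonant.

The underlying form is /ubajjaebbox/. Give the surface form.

uvajaeboxa

Rule 1 (regressive voicing assimilation): no segment meets the environment; /ubajjaebbox/ is unchanged.
Rule 2 (intervocalic spirantization): /b/ is a stop between vowels /u/ and /a/, so it spirantizes to the fricative [v]. /ubajjaebbox/ → uvajjaebbox.
Rule 3 (degemination): /jj/ is a geminate; the first /j/ deletes. /bb/ is a geminate; the first /b/ deletes. /uvajjaebbox/ → uvajaebox.
Rule 4 (final a-epenthesis): the form ends in the consonant /x/, so [a] is inserted word-finally. /uvajaebox/ → uvajaeboxa.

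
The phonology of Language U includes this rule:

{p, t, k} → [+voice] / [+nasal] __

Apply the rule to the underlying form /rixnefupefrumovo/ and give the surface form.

rixnefupefrumovo

No segment of /rixnefupefrumovo/ meets the structural description of the rule, so the form surfaces unchanged.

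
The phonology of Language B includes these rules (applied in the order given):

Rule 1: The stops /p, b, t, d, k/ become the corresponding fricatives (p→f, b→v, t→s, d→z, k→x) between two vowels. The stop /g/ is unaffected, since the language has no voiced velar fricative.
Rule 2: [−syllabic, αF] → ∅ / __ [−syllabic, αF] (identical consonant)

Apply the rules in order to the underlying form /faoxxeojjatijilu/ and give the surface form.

Rule 1 (intervocalic spirantization): /t/ is a stop between vowels /a/ and /i/, so it spirantizes to the fricative [s]. /faoxxeojjatijilu/ → faoxxeojjasijilu.
Rule 2 (degemination): /xx/ is a geminate; the first /x/ deletes. /jj/ is a geminate; the first /j/ deletes. /faoxxeojjasijilu/ → faoxeojasijilu.

faoxeojasijilu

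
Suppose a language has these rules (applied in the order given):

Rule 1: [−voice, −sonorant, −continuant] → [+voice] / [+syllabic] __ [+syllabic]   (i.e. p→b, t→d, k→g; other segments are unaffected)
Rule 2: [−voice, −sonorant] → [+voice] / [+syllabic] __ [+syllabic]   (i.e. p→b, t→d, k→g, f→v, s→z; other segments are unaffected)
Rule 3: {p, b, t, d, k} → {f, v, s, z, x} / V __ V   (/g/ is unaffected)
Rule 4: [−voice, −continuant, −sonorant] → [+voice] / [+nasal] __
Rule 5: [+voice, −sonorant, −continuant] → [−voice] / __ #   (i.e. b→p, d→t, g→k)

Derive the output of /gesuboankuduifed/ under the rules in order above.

Rule 1 (intervocalic voicing): no segment meets the environment; /gesuboankuduifed/ is unchanged.
Rule 2 (intervocalic voicing): /s/ is a voiceless obstruent between vowels /e/ and /u/, so it voices to [z]. /f/ is a voiceless obstruent between vowels /i/ and /e/, so it voices to [v]. /gesuboankuduifed/ → gezuboankuduived.
Rule 3 (intervocalic spirantization): /b/ is a stop between vowels /u/ and /o/, so it spirantizes to the fricative [v]. /d/ is a stop between vowels /u/ and /u/, so it spirantizes to the fricative [z]. /gezuboankuduived/ → gezuvoankuzuived.
Rule 4 (post-nasal voicing): /k/ is a voiceless stop immediately after the nasal /n/, so it voices to [g]. /gezuvoankuzuived/ → gezuvoanguzuived.
Rule 5 (final devoicing): /d/ is a voiced stop in word-final position, so it devoices to [t]. /gezuvoanguzuived/ → gezuvoanguzuivet.

gezuvoanguzuivet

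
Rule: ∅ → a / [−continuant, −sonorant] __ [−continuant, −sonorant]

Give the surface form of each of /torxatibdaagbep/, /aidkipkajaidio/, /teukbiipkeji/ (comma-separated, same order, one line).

torxatibadaagabep, aidakipakajaidio, teukabiipakeji

/torxatibdaagbep/: /b/ and /d/ form a stop–stop cluster, so [a] is inserted between them. /g/ and /b/ form a stop–stop cluster, so [a] is inserted between them. → [torxatibadaagabep].
/aidkipkajaidio/: /d/ and /k/ form a stop–stop cluster, so [a] is inserted between them. /p/ and /k/ form a stop–stop cluster, so [a] is inserted between them. → [aidakipakajaidio].
/teukbiipkeji/: /k/ and /b/ form a stop–stop cluster, so [a] is inserted between them. /p/ and /k/ form a stop–stop cluster, so [a] is inserted between them. → [teukabiipakeji].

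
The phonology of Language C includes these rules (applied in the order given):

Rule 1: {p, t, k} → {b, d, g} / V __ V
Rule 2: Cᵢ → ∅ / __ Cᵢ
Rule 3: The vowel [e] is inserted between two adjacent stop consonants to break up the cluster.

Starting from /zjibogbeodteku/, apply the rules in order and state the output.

zjibogebeodetegu

Rule 1 (intervocalic voicing): /k/ is a voiceless stop between vowels /e/ and /u/, so it voices to [g]. /zjibogbeodteku/ → zjibogbeodtegu.
Rule 2 (degemination): no segment meets the environment; /zjibogbeodtegu/ is unchanged.
Rule 3 (stop-cluster e-epenthesis): /g/ and /b/ form a stop–stop cluster, so [e] is inserted between them. /d/ and /t/ form a stop–stop cluster, so [e] is inserted between them. /zjibogbeodtegu/ → zjibogebeodetegu.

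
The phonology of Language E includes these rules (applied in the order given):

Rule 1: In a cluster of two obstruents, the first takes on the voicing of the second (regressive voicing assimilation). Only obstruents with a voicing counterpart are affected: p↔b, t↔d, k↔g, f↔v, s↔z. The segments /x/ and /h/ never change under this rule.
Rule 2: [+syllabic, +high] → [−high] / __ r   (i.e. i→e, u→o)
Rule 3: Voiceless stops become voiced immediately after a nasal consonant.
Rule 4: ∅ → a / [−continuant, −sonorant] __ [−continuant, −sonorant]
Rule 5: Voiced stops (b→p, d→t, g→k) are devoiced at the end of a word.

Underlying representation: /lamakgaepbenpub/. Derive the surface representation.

lamagagaebabenbup

Rule 1 (regressive voicing assimilation): /k/ precedes the voiced obstruent /g/, so it voices to [g] by assimilation. /p/ precedes the voiced obstruent /b/, so it voices to [b] by assimilation. /lamakgaepbenpub/ → lamaggaebbenpub.
Rule 2 (pre-rhotic lowering): no segment meets the environment; /lamaggaebbenpub/ is unchanged.
Rule 3 (post-nasal voicing): /p/ is a voiceless stop immediately after the nasal /n/, so it voices to [b]. /lamaggaebbenpub/ → lamaggaebbenbub.
Rule 4 (stop-cluster a-epenthesis): /g/ and /g/ form a stop–stop cluster, so [a] is inserted between them. /b/ and /b/ form a stop–stop cluster, so [a] is inserted between them. /lamaggaebbenbub/ → lamagagaebabenbub.
Rule 5 (final devoicing): /b/ is a voiced stop in word-final position, so it devoices to [p]. /lamagagaebabenbub/ → lamagagaebabenbup.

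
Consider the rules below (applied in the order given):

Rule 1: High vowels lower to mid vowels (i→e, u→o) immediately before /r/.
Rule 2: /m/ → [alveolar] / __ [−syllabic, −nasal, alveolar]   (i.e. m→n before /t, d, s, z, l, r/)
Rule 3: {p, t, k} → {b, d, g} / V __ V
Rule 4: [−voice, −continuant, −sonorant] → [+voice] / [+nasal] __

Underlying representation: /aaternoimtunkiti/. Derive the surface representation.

aadernoindungidi

Rule 1 (pre-rhotic lowering): no segment meets the environment; /aaternoimtunkiti/ is unchanged.
Rule 2 (nasal place assimilation): /m/ precedes the alveolar consonant /t/, so it assimilates in place to [n]. /aaternoimtunkiti/ → aaternointunkiti.
Rule 3 (intervocalic voicing): /t/ is a voiceless stop between vowels /a/ and /e/, so it voices to [d]. /t/ is a voiceless stop between vowels /i/ and /i/, so it voices to [d]. /aaternointunkiti/ → aadernointunkidi.
Rule 4 (post-nasal voicing): /t/ is a voiceless stop immediately after the nasal /n/, so it voices to [d]. /k/ is a voiceless stop immediately after the nasal /n/, so it voices to [g]. /aadernointunkidi/ → aadernoindungidi.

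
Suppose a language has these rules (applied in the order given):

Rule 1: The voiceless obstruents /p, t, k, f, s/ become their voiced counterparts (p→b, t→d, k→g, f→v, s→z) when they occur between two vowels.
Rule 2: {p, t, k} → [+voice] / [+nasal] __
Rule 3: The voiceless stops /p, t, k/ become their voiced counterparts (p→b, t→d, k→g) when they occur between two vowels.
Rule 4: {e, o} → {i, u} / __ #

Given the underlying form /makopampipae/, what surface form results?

magobambibai

Rule 1 (intervocalic voicing): /k/ is a voiceless obstruent between vowels /a/ and /o/, so it voices to [g]. /p/ is a voiceless obstruent between vowels /o/ and /a/, so it voices to [b]. /p/ is a voiceless obstruent between vowels /i/ and /a/, so it voices to [b]. /makopampipae/ → magobampibae.
Rule 2 (post-nasal voicing): /p/ is a voiceless stop immediately after the nasal /m/, so it voices to [b]. /magobampibae/ → magobambibae.
Rule 3 (intervocalic voicing): no segment meets the environment; /magobambibae/ is unchanged.
Rule 4 (final vowel raising): /e/ is a mid vowel in word-final position, so it raises to [i]. /magobambibae/ → magobambibai.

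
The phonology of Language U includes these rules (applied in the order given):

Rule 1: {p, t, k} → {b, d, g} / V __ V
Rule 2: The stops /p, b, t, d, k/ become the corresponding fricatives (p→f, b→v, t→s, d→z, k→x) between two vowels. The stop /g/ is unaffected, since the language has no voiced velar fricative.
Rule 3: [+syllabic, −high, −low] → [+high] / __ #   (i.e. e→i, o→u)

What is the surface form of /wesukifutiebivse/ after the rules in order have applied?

Rule 1 (intervocalic voicing): /k/ is a voiceless stop between vowels /u/ and /i/, so it voices to [g]. /t/ is a voiceless stop between vowels /u/ and /i/, so it voices to [d]. /wesukifutiebivse/ → wesugifudiebivse.
Rule 2 (intervocalic spirantization): /d/ is a stop between vowels /u/ and /i/, so it spirantizes to the fricative [z]. /b/ is a stop between vowels /e/ and /i/, so it spirantizes to the fricative [v]. /wesugifudiebivse/ → wesugifuzievivse.
Rule 3 (final vowel raising): /e/ is a mid vowel in word-final position, so it raises to [i]. /wesugifuzievivse/ → wesugifuzievivsi.

wesugifuzievivsi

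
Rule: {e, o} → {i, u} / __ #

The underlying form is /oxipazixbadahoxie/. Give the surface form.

oxipazixbadahoxii

/e/ is a mid vowel in word-final position, so it raises to [i].
The other instances of /o/ do not occur in the required environment and remain unchanged.
Surface form: [oxipazixbadahoxii].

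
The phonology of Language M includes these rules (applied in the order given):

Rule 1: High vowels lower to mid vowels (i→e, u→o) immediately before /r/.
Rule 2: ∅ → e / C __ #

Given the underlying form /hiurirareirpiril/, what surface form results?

hiorerareerperile

Rule 1 (pre-rhotic lowering): /u/ is a high vowel immediately before /r/, so it lowers to [o]. /i/ is a high vowel immediately before /r/, so it lowers to [e]. /i/ is a high vowel immediately before /r/, so it lowers to [e]. /i/ is a high vowel immediately before /r/, so it lowers to [e]. /hiurirareirpiril/ → hiorerareerperil.
Rule 2 (final e-epenthesis): the form ends in the consonant /l/, so [e] is inserted word-finally. /hiorerareerperil/ → hiorerareerperile.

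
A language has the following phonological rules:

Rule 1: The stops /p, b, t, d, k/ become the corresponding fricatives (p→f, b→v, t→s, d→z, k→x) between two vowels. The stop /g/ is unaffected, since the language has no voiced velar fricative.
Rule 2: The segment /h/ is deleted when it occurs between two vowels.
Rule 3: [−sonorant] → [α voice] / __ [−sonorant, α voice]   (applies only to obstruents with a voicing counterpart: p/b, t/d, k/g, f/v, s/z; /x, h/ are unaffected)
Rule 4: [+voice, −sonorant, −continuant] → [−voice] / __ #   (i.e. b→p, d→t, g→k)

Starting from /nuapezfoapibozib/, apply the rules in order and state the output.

Rule 1 (intervocalic spirantization): /p/ is a stop between vowels /a/ and /e/, so it spirantizes to the fricative [f]. /p/ is a stop between vowels /a/ and /i/, so it spirantizes to the fricative [f]. /b/ is a stop between vowels /i/ and /o/, so it spirantizes to the fricative [v]. /nuapezfoapibozib/ → nuafezfoafivozib.
Rule 2 (intervocalic h-deletion): no segment meets the environment; /nuafezfoafivozib/ is unchanged.
Rule 3 (regressive voicing assimilation): /z/ precedes the voiceless obstruent /f/, so it devoices to [s] by assimilation. /nuafezfoafivozib/ → nuafesfoafivozib.
Rule 4 (final devoicing): /b/ is a voiced stop in word-final position, so it devoices to [p]. /nuafesfoafivozib/ → nuafesfoafivozip.

nuafesfoafivozip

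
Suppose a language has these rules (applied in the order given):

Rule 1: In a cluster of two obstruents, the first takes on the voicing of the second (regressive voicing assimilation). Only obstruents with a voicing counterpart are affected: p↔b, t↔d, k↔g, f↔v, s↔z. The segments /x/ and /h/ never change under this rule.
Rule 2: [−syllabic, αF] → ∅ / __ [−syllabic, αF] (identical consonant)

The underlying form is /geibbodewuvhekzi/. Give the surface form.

geibodewufhegzi

Rule 1 (regressive voicing assimilation): /v/ precedes the voiceless obstruent /h/, so it devoices to [f] by assimilation. /k/ precedes the voiced obstruent /z/, so it voices to [g] by assimilation. /geibbodewuvhekzi/ → geibbodewufhegzi.
Rule 2 (degemination): /bb/ is a geminate; the first /b/ deletes. /geibbodewufhegzi/ → geibodewufhegzi.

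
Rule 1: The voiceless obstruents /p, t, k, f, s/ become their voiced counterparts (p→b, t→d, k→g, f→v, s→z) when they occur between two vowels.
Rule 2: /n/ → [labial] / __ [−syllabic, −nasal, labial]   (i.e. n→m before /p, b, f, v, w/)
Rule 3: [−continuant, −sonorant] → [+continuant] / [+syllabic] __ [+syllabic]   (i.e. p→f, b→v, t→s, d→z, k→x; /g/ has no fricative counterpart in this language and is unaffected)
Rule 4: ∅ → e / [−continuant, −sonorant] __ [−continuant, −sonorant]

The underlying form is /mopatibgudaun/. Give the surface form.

movazibeguzaun

Rule 1 (intervocalic voicing): /p/ is a voiceless obstruent between vowels /o/ and /a/, so it voices to [b]. /t/ is a voiceless obstruent between vowels /a/ and /i/, so it voices to [d]. /mopatibgudaun/ → mobadibgudaun.
Rule 2 (nasal place assimilation): no segment meets the environment; /mobadibgudaun/ is unchanged.
Rule 3 (intervocalic spirantization): /b/ is a stop between vowels /o/ and /a/, so it spirantizes to the fricative [v]. /d/ is a stop between vowels /a/ and /i/, so it spirantizes to the fricative [z]. /d/ is a stop between vowels /u/ and /a/, so it spirantizes to the fricative [z]. /mobadibgudaun/ → movazibguzaun.
Rule 4 (stop-cluster e-epenthesis): /b/ and /g/ form a stop–stop cluster, so [e] is inserted between them. /movazibguzaun/ → movazibeguzaun.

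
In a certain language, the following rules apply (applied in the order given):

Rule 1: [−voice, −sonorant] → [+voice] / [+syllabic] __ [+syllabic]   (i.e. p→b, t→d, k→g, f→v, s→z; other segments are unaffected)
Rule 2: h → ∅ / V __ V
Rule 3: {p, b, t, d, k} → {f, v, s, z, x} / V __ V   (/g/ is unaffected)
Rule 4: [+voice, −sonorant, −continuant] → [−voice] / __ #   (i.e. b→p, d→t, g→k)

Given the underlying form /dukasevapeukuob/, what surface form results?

Rule 1 (intervocalic voicing): /k/ is a voiceless obstruent between vowels /u/ and /a/, so it voices to [g]. /s/ is a voiceless obstruent between vowels /a/ and /e/, so it voices to [z]. /p/ is a voiceless obstruent between vowels /a/ and /e/, so it voices to [b]. /k/ is a voiceless obstruent between vowels /u/ and /u/, so it voices to [g]. /dukasevapeukuob/ → dugazevabeuguob.
Rule 2 (intervocalic h-deletion): no segment meets the environment; /dugazevabeuguob/ is unchanged.
Rule 3 (intervocalic spirantization): /b/ is a stop between vowels /a/ and /e/, so it spirantizes to the fricative [v]. /dugazevabeuguob/ → dugazevaveuguob.
Rule 4 (final devoicing): /b/ is a voiced stop in word-final position, so it devoices to [p]. /dugazevaveuguob/ → dugazevaveuguop.

dugazevaveuguop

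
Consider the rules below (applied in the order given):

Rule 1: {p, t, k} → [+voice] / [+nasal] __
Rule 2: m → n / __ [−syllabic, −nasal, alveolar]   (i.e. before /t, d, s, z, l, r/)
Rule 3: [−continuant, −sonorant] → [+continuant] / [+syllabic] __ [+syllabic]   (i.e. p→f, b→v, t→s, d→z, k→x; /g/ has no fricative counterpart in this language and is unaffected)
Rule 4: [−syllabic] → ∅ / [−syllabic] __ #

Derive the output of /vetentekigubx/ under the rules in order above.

vesendexigub

Rule 1 (post-nasal voicing): /t/ is a voiceless stop immediately after the nasal /n/, so it voices to [d]. /vetentekigubx/ → vetendekigubx.
Rule 2 (nasal place assimilation): no segment meets the environment; /vetendekigubx/ is unchanged.
Rule 3 (intervocalic spirantization): /t/ is a stop between vowels /e/ and /e/, so it spirantizes to the fricative [s]. /k/ is a stop between vowels /e/ and /i/, so it spirantizes to the fricative [x]. /vetendekigubx/ → vesendexigubx.
Rule 4 (final cluster simplification): /x/ is the second consonant of a word-final cluster /bx/, so it deletes. /vesendexigubx/ → vesendexigub.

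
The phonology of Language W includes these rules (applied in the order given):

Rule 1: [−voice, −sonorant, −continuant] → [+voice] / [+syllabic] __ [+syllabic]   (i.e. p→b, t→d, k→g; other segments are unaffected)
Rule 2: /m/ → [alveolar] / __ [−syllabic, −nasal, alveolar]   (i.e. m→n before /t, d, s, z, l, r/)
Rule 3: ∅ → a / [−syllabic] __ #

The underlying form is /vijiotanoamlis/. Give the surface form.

Rule 1 (intervocalic voicing): /t/ is a voiceless stop between vowels /o/ and /a/, so it voices to [d]. /vijiotanoamlis/ → vijiodanoamlis.
Rule 2 (nasal place assimilation): /m/ precedes the alveolar consonant /l/, so it assimilates in place to [n]. /vijiodanoamlis/ → vijiodanoanlis.
Rule 3 (final a-epenthesis): the form ends in the consonant /s/, so [a] is inserted word-finally. /vijiodanoanlis/ → vijiodanoanlisa.

vijiodanoanlisa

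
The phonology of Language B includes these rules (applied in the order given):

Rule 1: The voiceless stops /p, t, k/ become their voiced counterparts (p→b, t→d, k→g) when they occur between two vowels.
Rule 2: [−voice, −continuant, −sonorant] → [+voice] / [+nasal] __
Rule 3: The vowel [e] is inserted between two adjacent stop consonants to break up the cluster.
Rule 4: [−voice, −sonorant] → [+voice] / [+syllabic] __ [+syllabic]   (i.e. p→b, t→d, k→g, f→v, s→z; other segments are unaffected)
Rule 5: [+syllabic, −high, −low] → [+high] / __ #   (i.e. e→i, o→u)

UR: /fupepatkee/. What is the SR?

fubebadegei

Rule 1 (intervocalic voicing): /p/ is a voiceless stop between vowels /u/ and /e/, so it voices to [b]. /p/ is a voiceless stop between vowels /e/ and /a/, so it voices to [b]. /fupepatkee/ → fubebatkee.
Rule 2 (post-nasal voicing): no segment meets the environment; /fubebatkee/ is unchanged.
Rule 3 (stop-cluster e-epenthesis): /t/ and /k/ form a stop–stop cluster, so [e] is inserted between them. /fubebatkee/ → fubebatekee.
Rule 4 (intervocalic voicing): /t/ is a voiceless obstruent between vowels /a/ and /e/, so it voices to [d]. /k/ is a voiceless obstruent between vowels /e/ and /e/, so it voices to [g]. /fubebatekee/ → fubebadegee.
Rule 5 (final vowel raising): /e/ is a mid vowel in word-final position, so it raises to [i]. /fubebadegee/ → fubebadegei.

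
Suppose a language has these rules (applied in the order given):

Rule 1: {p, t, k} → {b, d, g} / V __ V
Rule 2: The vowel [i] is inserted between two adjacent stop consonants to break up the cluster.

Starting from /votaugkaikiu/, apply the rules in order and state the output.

Rule 1 (intervocalic voicing): /t/ is a voiceless stop between vowels /o/ and /a/, so it voices to [d]. /k/ is a voiceless stop between vowels /i/ and /i/, so it voices to [g]. /votaugkaikiu/ → vodaugkaigiu.
Rule 2 (stop-cluster i-epenthesis): /g/ and /k/ form a stop–stop cluster, so [i] is inserted between them. /vodaugkaigiu/ → vodaugikaigiu.

vodaugikaigiu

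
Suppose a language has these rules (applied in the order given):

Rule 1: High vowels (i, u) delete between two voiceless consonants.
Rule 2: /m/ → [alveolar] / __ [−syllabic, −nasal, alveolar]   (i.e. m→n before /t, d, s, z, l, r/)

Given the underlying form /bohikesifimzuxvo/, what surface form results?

Rule 1 (high vowel syncope): /i/ is a high vowel flanked by voiceless consonants /h/ and /k/, so it deletes. /i/ is a high vowel flanked by voiceless consonants /s/ and /f/, so it deletes. /bohikesifimzuxvo/ → bohkesfimzuxvo.
Rule 2 (nasal place assimilation): /m/ precedes the alveolar consonant /z/, so it assimilates in place to [n]. /bohkesfimzuxvo/ → bohkesfinzuxvo.

bohkesfinzuxvo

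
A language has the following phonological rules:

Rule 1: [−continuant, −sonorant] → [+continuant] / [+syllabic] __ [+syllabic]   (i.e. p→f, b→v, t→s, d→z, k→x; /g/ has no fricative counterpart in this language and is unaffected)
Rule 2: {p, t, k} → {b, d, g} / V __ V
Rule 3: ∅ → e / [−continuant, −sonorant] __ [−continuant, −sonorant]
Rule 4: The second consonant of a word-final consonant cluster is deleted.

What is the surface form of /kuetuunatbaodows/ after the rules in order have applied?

kuesuunatebaozow

Rule 1 (intervocalic spirantization): /t/ is a stop between vowels /e/ and /u/, so it spirantizes to the fricative [s]. /d/ is a stop between vowels /o/ and /o/, so it spirantizes to the fricative [z]. /kuetuunatbaodows/ → kuesuunatbaozows.
Rule 2 (intervocalic voicing): no segment meets the environment; /kuesuunatbaozows/ is unchanged.
Rule 3 (stop-cluster e-epenthesis): /t/ and /b/ form a stop–stop cluster, so [e] is inserted between them. /kuesuunatbaozows/ → kuesuunatebaozows.
Rule 4 (final cluster simplification): /s/ is the second consonant of a word-final cluster /ws/, so it deletes. /kuesuunatebaozows/ → kuesuunatebaozow.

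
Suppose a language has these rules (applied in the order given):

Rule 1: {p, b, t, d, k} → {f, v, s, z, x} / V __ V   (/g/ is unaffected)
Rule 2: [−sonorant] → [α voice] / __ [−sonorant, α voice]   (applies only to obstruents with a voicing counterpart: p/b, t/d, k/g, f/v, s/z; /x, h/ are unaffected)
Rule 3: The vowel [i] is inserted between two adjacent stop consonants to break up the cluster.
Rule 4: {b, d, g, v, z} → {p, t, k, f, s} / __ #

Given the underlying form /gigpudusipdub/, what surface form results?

Rule 1 (intervocalic spirantization): /d/ is a stop between vowels /u/ and /u/, so it spirantizes to the fricative [z]. /gigpudusipdub/ → gigpuzusipdub.
Rule 2 (regressive voicing assimilation): /g/ precedes the voiceless obstruent /p/, so it devoices to [k] by assimilation. /p/ precedes the voiced obstruent /d/, so it voices to [b] by assimilation. /gigpuzusipdub/ → gikpuzusibdub.
Rule 3 (stop-cluster i-epenthesis): /k/ and /p/ form a stop–stop cluster, so [i] is inserted between them. /b/ and /d/ form a stop–stop cluster, so [i] is inserted between them. /gikpuzusibdub/ → gikipuzusibidub.
Rule 4 (final devoicing): /b/ is a voiced obstruent in word-final position, so it devoices to [p]. /gikipuzusibidub/ → gikipuzusibidup.

gikipuzusibidup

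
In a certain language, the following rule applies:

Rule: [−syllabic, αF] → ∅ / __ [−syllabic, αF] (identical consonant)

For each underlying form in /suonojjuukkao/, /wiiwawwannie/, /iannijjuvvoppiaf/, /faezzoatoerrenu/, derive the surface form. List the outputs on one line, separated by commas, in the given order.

/suonojjuukkao/: /jj/ is a geminate; the first /j/ deletes. /kk/ is a geminate; the first /k/ deletes. → [suonojuukao].
/wiiwawwannie/: /ww/ is a geminate; the first /w/ deletes. /nn/ is a geminate; the first /n/ deletes. → [wiiwawanie].
/iannijjuvvoppiaf/: /nn/ is a geminate; the first /n/ deletes. /jj/ is a geminate; the first /j/ deletes. /vv/ is a geminate; the first /v/ deletes. /pp/ is a geminate; the first /p/ deletes. → [ianijuvopiaf].
/faezzoatoerrenu/: /zz/ is a geminate; the first /z/ deletes. /rr/ is a geminate; the first /r/ deletes. → [faezoatoerenu].

suonojuukao, wiiwawanie, ianijuvopiaf, faezoatoerenu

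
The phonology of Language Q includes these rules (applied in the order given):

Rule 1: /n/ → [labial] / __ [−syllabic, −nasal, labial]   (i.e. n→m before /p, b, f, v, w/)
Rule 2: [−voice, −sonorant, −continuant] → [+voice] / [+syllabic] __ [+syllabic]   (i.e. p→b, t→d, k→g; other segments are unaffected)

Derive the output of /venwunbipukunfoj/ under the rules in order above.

vemwumbibugumfoj

Rule 1 (nasal place assimilation): /n/ precedes the labial consonant /w/, so it assimilates in place to [m]. /n/ precedes the labial consonant /b/, so it assimilates in place to [m]. /n/ precedes the labial consonant /f/, so it assimilates in place to [m]. /venwunbipukunfoj/ → vemwumbipukumfoj.
Rule 2 (intervocalic voicing): /p/ is a voiceless stop between vowels /i/ and /u/, so it voices to [b]. /k/ is a voiceless stop between vowels /u/ and /u/, so it voices to [g]. /vemwumbipukumfoj/ → vemwumbibugumfoj.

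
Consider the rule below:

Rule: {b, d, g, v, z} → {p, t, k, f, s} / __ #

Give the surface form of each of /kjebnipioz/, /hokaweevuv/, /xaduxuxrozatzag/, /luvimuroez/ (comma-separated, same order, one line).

kjebnipios, hokaweevuf, xaduxuxrozatzak, luvimuroes

/kjebnipioz/: /z/ is a voiced obstruent in word-final position, so it devoices to [s]. → [kjebnipios].
/hokaweevuv/: /v/ is a voiced obstruent in word-final position, so it devoices to [f]. → [hokaweevuf].
/xaduxuxrozatzag/: /g/ is a voiced obstruent in word-final position, so it devoices to [k]. → [xaduxuxrozatzak].
/luvimuroez/: /z/ is a voiced obstruent in word-final position, so it devoices to [s]. → [luvimuroes].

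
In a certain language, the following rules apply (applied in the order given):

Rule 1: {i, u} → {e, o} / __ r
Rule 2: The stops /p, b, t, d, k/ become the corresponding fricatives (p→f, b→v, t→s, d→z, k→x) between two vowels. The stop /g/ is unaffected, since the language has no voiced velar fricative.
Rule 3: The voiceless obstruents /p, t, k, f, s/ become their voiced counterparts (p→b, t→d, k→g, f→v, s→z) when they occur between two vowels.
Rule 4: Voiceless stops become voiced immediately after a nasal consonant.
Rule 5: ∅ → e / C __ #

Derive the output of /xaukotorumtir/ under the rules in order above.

Rule 1 (pre-rhotic lowering): /i/ is a high vowel immediately before /r/, so it lowers to [e]. /xaukotorumtir/ → xaukotorumter.
Rule 2 (intervocalic spirantization): /k/ is a stop between vowels /u/ and /o/, so it spirantizes to the fricative [x]. /t/ is a stop between vowels /o/ and /o/, so it spirantizes to the fricative [s]. /xaukotorumter/ → xauxosorumter.
Rule 3 (intervocalic voicing): /s/ is a voiceless obstruent between vowels /o/ and /o/, so it voices to [z]. /xauxosorumter/ → xauxozorumter.
Rule 4 (post-nasal voicing): /t/ is a voiceless stop immediately after the nasal /m/, so it voices to [d]. /xauxozorumter/ → xauxozorumder.
Rule 5 (final e-epenthesis): the form ends in the consonant /r/, so [e] is inserted word-finally. /xauxozorumder/ → xauxozorumdere.

xauxozorumdere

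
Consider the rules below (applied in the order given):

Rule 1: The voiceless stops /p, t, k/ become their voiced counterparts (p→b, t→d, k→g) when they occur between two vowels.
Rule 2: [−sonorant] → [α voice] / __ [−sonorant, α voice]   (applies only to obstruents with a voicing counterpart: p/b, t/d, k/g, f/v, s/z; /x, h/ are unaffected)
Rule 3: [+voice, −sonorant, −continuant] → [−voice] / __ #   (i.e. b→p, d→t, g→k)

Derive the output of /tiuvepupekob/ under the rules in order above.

tiuvebubegop

Rule 1 (intervocalic voicing): /p/ is a voiceless stop between vowels /e/ and /u/, so it voices to [b]. /p/ is a voiceless stop between vowels /u/ and /e/, so it voices to [b]. /k/ is a voiceless stop between vowels /e/ and /o/, so it voices to [g]. /tiuvepupekob/ → tiuvebubegob.
Rule 2 (regressive voicing assimilation): no segment meets the environment; /tiuvebubegob/ is unchanged.
Rule 3 (final devoicing): /b/ is a voiced stop in word-final position, so it devoices to [p]. /tiuvebubegob/ → tiuvebubegop.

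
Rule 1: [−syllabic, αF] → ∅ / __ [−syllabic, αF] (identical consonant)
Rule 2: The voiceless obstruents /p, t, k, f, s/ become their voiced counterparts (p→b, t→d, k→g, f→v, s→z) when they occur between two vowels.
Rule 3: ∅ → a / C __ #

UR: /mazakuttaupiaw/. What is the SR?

mazagudaubiawa

Rule 1 (degemination): /tt/ is a geminate; the first /t/ deletes. /mazakuttaupiaw/ → mazakutaupiaw.
Rule 2 (intervocalic voicing): /k/ is a voiceless obstruent between vowels /a/ and /u/, so it voices to [g]. /t/ is a voiceless obstruent between vowels /u/ and /a/, so it voices to [d]. /p/ is a voiceless obstruent between vowels /u/ and /i/, so it voices to [b]. /mazakutaupiaw/ → mazagudaubiaw.
Rule 3 (final a-epenthesis): the form ends in the consonant /w/, so [a] is inserted word-finally. /mazagudaubiaw/ → mazagudaubiawa.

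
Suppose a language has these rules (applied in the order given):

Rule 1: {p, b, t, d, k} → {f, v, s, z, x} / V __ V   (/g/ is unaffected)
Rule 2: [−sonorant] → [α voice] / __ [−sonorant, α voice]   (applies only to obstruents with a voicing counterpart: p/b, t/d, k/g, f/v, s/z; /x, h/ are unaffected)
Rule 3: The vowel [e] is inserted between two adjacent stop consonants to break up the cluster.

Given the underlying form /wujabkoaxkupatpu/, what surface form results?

wujapekoaxkufatepu

Rule 1 (intervocalic spirantization): /p/ is a stop between vowels /u/ and /a/, so it spirantizes to the fricative [f]. /wujabkoaxkupatpu/ → wujabkoaxkufatpu.
Rule 2 (regressive voicing assimilation): /b/ precedes the voiceless obstruent /k/, so it devoices to [p] by assimilation. /wujabkoaxkufatpu/ → wujapkoaxkufatpu.
Rule 3 (stop-cluster e-epenthesis): /p/ and /k/ form a stop–stop cluster, so [e] is inserted between them. /t/ and /p/ form a stop–stop cluster, so [e] is inserted between them. /wujapkoaxkufatpu/ → wujapekoaxkufatepu.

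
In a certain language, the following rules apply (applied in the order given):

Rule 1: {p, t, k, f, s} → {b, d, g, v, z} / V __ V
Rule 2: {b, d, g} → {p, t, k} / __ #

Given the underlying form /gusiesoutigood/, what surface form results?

Rule 1 (intervocalic voicing): /s/ is a voiceless obstruent between vowels /u/ and /i/, so it voices to [z]. /s/ is a voiceless obstruent between vowels /e/ and /o/, so it voices to [z]. /t/ is a voiceless obstruent between vowels /u/ and /i/, so it voices to [d]. /gusiesoutigood/ → guziezoudigood.
Rule 2 (final devoicing): /d/ is a voiced stop in word-final position, so it devoices to [t]. /guziezoudigood/ → guziezoudigoot.

guziezoudigoot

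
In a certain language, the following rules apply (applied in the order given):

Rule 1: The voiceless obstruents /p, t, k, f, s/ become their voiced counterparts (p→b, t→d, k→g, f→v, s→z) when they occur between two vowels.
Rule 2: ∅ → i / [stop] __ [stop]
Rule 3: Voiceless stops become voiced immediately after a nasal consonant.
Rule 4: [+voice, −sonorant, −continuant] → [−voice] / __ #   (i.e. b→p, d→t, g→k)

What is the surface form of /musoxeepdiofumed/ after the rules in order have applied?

muzoxeepidiovumet

Rule 1 (intervocalic voicing): /s/ is a voiceless obstruent between vowels /u/ and /o/, so it voices to [z]. /f/ is a voiceless obstruent between vowels /o/ and /u/, so it voices to [v]. /musoxeepdiofumed/ → muzoxeepdiovumed.
Rule 2 (stop-cluster i-epenthesis): /p/ and /d/ form a stop–stop cluster, so [i] is inserted between them. /muzoxeepdiovumed/ → muzoxeepidiovumed.
Rule 3 (post-nasal voicing): no segment meets the environment; /muzoxeepidiovumed/ is unchanged.
Rule 4 (final devoicing): /d/ is a voiced stop in word-final position, so it devoices to [t]. /muzoxeepidiovumed/ → muzoxeepidiovumet.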